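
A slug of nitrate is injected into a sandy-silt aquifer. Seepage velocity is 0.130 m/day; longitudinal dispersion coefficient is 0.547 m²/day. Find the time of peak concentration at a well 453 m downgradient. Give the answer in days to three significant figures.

3450 days

For the 1D instantaneous-source solution, setting ∂C/∂t = 0 at fixed x gives v²t² + 2Dt − x² = 0, so t = (√(D² + v²x²) − D)/v².
√(D² + v²x²) = √(0.547² + 0.130² × 453²) = 58.89; v² = 0.0169.
t = (58.89 − 0.547)/0.0169 = 3450 days (vs. the pure-advection estimate x/v = 3480 d).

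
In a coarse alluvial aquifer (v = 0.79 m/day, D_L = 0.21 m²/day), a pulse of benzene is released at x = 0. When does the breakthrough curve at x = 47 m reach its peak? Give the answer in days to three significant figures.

For the 1D instantaneous-source solution, setting ∂C/∂t = 0 at fixed x gives v²t² + 2Dt − x² = 0, so t = (√(D² + v²x²) − D)/v².
√(D² + v²x²) = √(0.21² + 0.79² × 47²) = 37.13; v² = 0.6241.
t = (37.13 − 0.21)/0.6241 = 59.2 days (vs. the pure-advection estimate x/v = 59.5 d).

59.2 days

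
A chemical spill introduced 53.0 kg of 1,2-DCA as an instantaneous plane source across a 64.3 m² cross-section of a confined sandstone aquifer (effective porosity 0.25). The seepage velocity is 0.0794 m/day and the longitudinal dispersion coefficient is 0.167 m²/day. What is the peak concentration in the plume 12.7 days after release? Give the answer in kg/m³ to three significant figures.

0.639 kg/m³

The peak of an instantaneous 1D plume sits at x = vt; there the Gaussian factor is 1 and C_max = M/(n_e·A·√(4πDt)), where n_e·A is the pore area the mass is dissolved in.
√(4πDt) = √(4π × 0.167 × 12.7) = 5.163 m, so C_max = 53.0/(0.25 × 64.3 × 5.163) = 0.639 kg/m³.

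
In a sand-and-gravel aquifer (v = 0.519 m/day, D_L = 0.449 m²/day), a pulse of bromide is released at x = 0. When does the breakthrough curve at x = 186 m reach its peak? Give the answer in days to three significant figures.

For the 1D instantaneous-source solution, setting ∂C/∂t = 0 at fixed x gives v²t² + 2Dt − x² = 0, so t = (√(D² + v²x²) − D)/v².
√(D² + v²x²) = √(0.449² + 0.519² × 186²) = 96.54; v² = 0.269361.
t = (96.54 − 0.449)/0.269361 = 357 days (vs. the pure-advection estimate x/v = 358 d).

357 days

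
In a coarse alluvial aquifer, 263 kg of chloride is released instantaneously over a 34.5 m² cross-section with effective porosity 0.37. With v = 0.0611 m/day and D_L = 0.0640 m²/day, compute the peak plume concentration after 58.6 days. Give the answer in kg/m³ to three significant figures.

The peak of an instantaneous 1D plume sits at x = vt; there the Gaussian factor is 1 and C_max = M/(n_e·A·√(4πDt)), where n_e·A is the pore area the mass is dissolved in.
√(4πDt) = √(4π × 0.0640 × 58.6) = 6.865 m, so C_max = 263/(0.37 × 34.5 × 6.865) = 3.00 kg/m³.

3.00 kg/m³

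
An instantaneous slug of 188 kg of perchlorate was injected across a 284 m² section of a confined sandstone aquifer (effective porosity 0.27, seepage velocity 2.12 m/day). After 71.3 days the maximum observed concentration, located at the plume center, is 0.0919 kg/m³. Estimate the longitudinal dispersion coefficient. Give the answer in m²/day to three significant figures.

0.794 m²/day

At the plume center C_max = M/(n_e·A·√(4πDt)), so D = M²/(4πt·(n_e·A·C_max)²).
n_e·A·C_max = 0.27 × 284 × 0.0919 = 7.047 kg/m.
D = 188²/(4π × 71.3 × 7.047²) = 0.794 m²/day.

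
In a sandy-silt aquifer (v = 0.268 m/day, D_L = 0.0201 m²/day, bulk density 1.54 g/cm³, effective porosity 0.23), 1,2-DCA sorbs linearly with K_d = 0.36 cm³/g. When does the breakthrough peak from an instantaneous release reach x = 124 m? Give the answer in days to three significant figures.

Retardation factor R = 1 + ρ_b·K_d/n = 1 + 1.54 × 0.36/0.23 = 3.410.
Sorption retards both mechanisms: v_R = v/R = 0.07859 m/day, D_R = D/R = 0.005894 m²/day.
Peak time from v_R²t² + 2D_R t − x² = 0: t = (√(D_R² + v_R²x²) − D_R)/v_R².
√(D_R² + v_R²x²) = √(0.005894² + 0.07859² × 124²) = 9.745; v_R² = 0.006176.
t = (9.745 − 0.005894)/0.006176 = 1580 days.

1580 days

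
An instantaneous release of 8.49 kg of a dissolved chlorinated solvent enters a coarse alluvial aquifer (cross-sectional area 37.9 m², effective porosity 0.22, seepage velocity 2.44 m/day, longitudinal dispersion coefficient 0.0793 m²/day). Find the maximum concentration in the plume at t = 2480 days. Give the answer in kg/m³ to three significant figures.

The peak of an instantaneous 1D plume sits at x = vt; there the Gaussian factor is 1 and C_max = M/(n_e·A·√(4πDt)), where n_e·A is the pore area the mass is dissolved in.
√(4πDt) = √(4π × 0.0793 × 2480) = 49.71 m, so C_max = 8.49/(0.22 × 37.9 × 49.71) = 0.0205 kg/m³.

0.0205 kg/m³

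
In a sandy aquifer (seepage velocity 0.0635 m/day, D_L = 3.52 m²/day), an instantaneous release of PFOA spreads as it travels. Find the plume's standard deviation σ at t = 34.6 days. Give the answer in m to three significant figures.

15.6 m

Dispersive spreading gives a Gaussian with σ² = 2Dt; advection only shifts the center.
σ = √(2 × 3.52 × 34.6) = 15.6 m.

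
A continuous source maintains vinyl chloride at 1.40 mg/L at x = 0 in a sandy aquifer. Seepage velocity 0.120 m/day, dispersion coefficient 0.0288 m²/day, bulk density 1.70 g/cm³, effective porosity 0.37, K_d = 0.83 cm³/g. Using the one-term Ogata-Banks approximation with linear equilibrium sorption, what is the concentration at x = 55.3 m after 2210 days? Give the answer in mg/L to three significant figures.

0.678 mg/L

Retardation factor R = 1 + ρ_b·K_d/n = 1 + 1.70 × 0.83/0.37 = 4.814.
Sorption retards both mechanisms: v_R = v/R = 0.02493 m/day, D_R = D/R = 0.005983 m²/day.
v_R·t = 0.02493 × 2210 = 55.0953 m; 2√(D_R t) = 7.273 m; argument = (55.3 − 55.0953)/7.273 = 0.02815.
C = C₀ × ½·erfc(0.02815) = 1.40 × 0.4841 = 0.678 mg/L.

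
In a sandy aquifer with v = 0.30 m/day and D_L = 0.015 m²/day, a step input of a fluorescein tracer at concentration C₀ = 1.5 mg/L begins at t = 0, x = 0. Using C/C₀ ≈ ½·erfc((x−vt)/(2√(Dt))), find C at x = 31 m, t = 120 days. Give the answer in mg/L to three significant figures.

For a continuous step input, C/C₀ ≈ ½·erfc((x−vt)/(2√(Dt))).
vt = 0.30 × 120 = 36 m and 2√(Dt) = 2√(0.015 × 120) = 2.683 m.
Argument (x−vt)/(2√(Dt)) = (31 − 36)/2.683 = -1.864; ½·erfc(-1.864) = 0.9958.
C = 1.5 × 0.9958 = 1.49 mg/L.

1.49 mg/L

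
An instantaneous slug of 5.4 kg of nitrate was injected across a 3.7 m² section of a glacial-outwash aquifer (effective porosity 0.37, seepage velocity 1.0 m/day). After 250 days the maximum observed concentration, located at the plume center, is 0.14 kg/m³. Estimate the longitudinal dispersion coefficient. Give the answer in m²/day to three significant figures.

At the plume center C_max = M/(n_e·A·√(4πDt)), so D = M²/(4πt·(n_e·A·C_max)²).
n_e·A·C_max = 0.37 × 3.7 × 0.14 = 0.1917 kg/m.
D = 5.4²/(4π × 250 × 0.1917²) = 0.253 m²/day.

0.253 m²/day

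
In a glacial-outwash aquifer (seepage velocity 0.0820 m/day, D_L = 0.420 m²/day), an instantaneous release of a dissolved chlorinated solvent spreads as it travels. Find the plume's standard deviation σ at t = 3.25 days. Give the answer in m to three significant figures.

1.65 m

Dispersive spreading gives a Gaussian with σ² = 2Dt; advection only shifts the center.
σ = √(2 × 0.420 × 3.25) = 1.65 m.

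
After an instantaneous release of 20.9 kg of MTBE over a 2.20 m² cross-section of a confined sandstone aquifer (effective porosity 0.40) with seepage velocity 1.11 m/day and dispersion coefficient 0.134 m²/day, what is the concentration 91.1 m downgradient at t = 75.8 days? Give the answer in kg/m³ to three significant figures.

0.638 kg/m³

For an instantaneous plane source, C(x,t) = M/(n_e·A·√(4πDt)) · exp(−(x−vt)²/(4Dt)), with n_e·A the pore (flow) area.
Plume center vt = 1.11 × 75.8 = 84.138 m, so the well at 91.1 m is 6.962 m downgradient of the peak.
√(4πDt) = 11.30 m, giving peak height M/(n_e·A·√(4πDt)) = 20.9/(0.40 × 2.20 × 11.30) = 2.102 kg/m³.
(x−vt)²/(4Dt) = (6.962)²/(4 × 0.134 × 75.8) = 1.193; exp(−1.193) = 0.3033.
C = 2.102 × 0.3033 = 0.638 kg/m³.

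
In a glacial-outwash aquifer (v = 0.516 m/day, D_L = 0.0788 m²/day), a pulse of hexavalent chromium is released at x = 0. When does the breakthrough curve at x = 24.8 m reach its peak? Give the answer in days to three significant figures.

47.8 days

For the 1D instantaneous-source solution, setting ∂C/∂t = 0 at fixed x gives v²t² + 2Dt − x² = 0, so t = (√(D² + v²x²) − D)/v².
√(D² + v²x²) = √(0.0788² + 0.516² × 24.8²) = 12.80; v² = 0.266256.
t = (12.80 − 0.0788)/0.266256 = 47.8 days (vs. the pure-advection estimate x/v = 48.1 d).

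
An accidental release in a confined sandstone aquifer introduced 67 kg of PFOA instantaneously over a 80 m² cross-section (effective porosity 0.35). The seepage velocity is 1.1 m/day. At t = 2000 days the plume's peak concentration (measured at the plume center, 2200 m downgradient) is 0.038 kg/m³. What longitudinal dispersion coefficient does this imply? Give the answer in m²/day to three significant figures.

At the plume center C_max = M/(n_e·A·√(4πDt)), so D = M²/(4πt·(n_e·A·C_max)²).
n_e·A·C_max = 0.35 × 80 × 0.038 = 1.064 kg/m.
D = 67²/(4π × 2000 × 1.064²) = 0.158 m²/day.

0.158 m²/day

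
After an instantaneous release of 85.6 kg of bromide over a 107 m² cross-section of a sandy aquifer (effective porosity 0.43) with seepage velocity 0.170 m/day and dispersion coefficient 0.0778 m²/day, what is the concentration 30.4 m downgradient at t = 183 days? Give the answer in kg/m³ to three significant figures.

For an instantaneous plane source, C(x,t) = M/(n_e·A·√(4πDt)) · exp(−(x−vt)²/(4Dt)), with n_e·A the pore (flow) area.
Plume center vt = 0.170 × 183 = 31.11 m, so the well at 30.4 m is 0.71 m upgradient of the peak.
√(4πDt) = 13.38 m, giving peak height M/(n_e·A·√(4πDt)) = 85.6/(0.43 × 107 × 13.38) = 0.1390 kg/m³.
(x−vt)²/(4Dt) = (-0.71)²/(4 × 0.0778 × 183) = 0.008852; exp(−0.008852) = 0.9912.
C = 0.1390 × 0.9912 = 0.138 kg/m³.

0.138 kg/m³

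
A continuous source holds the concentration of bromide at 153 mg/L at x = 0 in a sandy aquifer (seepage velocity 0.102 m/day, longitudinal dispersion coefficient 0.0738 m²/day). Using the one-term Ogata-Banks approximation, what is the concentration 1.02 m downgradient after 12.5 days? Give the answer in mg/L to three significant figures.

87.9 mg/L

For a continuous step input, C/C₀ ≈ ½·erfc((x−vt)/(2√(Dt))).
vt = 0.102 × 12.5 = 1.275 m and 2√(Dt) = 2√(0.0738 × 12.5) = 1.921 m.
Argument (x−vt)/(2√(Dt)) = (1.02 − 1.275)/1.921 = -0.1327; ½·erfc(-0.1327) = 0.5744.
C = 153 × 0.5744 = 87.9 mg/L.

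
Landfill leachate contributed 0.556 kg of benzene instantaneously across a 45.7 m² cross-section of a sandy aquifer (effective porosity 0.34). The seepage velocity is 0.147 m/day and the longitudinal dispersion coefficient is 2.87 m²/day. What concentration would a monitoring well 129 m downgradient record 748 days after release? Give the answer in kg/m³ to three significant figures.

0.000209 kg/m³

For an instantaneous plane source, C(x,t) = M/(n_e·A·√(4πDt)) · exp(−(x−vt)²/(4Dt)), with n_e·A the pore (flow) area.
Plume center vt = 0.147 × 748 = 109.956 m, so the well at 129 m is 19.044 m downgradient of the peak.
√(4πDt) = 164.2 m, giving peak height M/(n_e·A·√(4πDt)) = 0.556/(0.34 × 45.7 × 164.2) = 0.0002179 kg/m³.
(x−vt)²/(4Dt) = (19.044)²/(4 × 2.87 × 748) = 0.04224; exp(−0.04224) = 0.9586.
C = 0.0002179 × 0.9586 = 0.000209 kg/m³.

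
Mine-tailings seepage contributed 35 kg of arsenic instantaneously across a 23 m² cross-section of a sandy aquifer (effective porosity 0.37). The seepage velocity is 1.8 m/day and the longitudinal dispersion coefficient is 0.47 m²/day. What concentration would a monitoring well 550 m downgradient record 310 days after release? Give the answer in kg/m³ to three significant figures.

For an instantaneous plane source, C(x,t) = M/(n_e·A·√(4πDt)) · exp(−(x−vt)²/(4Dt)), with n_e·A the pore (flow) area.
Plume center vt = 1.8 × 310 = 558 m, so the well at 550 m is 8 m upgradient of the peak.
√(4πDt) = 42.79 m, giving peak height M/(n_e·A·√(4πDt)) = 35/(0.37 × 23 × 42.79) = 0.09612 kg/m³.
(x−vt)²/(4Dt) = (-8)²/(4 × 0.47 × 310) = 0.1098; exp(−0.1098) = 0.8960.
C = 0.09612 × 0.8960 = 0.0861 kg/m³.

0.0861 kg/m³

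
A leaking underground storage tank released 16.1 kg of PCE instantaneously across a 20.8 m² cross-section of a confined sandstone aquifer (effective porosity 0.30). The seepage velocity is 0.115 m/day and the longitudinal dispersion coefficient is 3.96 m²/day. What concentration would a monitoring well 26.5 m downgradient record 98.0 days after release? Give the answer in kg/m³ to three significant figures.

For an instantaneous plane source, C(x,t) = M/(n_e·A·√(4πDt)) · exp(−(x−vt)²/(4Dt)), with n_e·A the pore (flow) area.
Plume center vt = 0.115 × 98.0 = 11.27 m, so the well at 26.5 m is 15.23 m downgradient of the peak.
√(4πDt) = 69.83 m, giving peak height M/(n_e·A·√(4πDt)) = 16.1/(0.30 × 20.8 × 69.83) = 0.03695 kg/m³.
(x−vt)²/(4Dt) = (15.23)²/(4 × 3.96 × 98.0) = 0.1494; exp(−0.1494) = 0.8612.
C = 0.03695 × 0.8612 = 0.0318 kg/m³.

0.0318 kg/m³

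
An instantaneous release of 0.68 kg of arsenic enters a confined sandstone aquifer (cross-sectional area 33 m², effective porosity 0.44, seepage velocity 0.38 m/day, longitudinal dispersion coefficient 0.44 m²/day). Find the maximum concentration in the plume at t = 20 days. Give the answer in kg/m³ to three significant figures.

The peak of an instantaneous 1D plume sits at x = vt; there the Gaussian factor is 1 and C_max = M/(n_e·A·√(4πDt)), where n_e·A is the pore area the mass is dissolved in.
√(4πDt) = √(4π × 0.44 × 20) = 10.52 m, so C_max = 0.68/(0.44 × 33 × 10.52) = 0.00445 kg/m³.

0.00445 kg/m³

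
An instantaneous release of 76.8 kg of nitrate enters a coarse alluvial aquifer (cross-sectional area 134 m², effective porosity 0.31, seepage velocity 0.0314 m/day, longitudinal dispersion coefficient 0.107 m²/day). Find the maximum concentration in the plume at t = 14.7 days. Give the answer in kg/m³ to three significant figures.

The peak of an instantaneous 1D plume sits at x = vt; there the Gaussian factor is 1 and C_max = M/(n_e·A·√(4πDt)), where n_e·A is the pore area the mass is dissolved in.
√(4πDt) = √(4π × 0.107 × 14.7) = 4.446 m, so C_max = 76.8/(0.31 × 134 × 4.446) = 0.416 kg/m³.

0.416 kg/m³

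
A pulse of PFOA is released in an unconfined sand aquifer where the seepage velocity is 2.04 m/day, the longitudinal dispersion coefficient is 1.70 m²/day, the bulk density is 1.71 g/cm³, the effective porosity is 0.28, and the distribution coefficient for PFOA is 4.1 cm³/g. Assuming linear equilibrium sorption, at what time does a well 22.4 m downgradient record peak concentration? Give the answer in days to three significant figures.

275 days

Retardation factor R = 1 + ρ_b·K_d/n = 1 + 1.71 × 4.1/0.28 = 26.04.
Sorption retards both mechanisms: v_R = v/R = 0.07834 m/day, D_R = D/R = 0.06528 m²/day.
Peak time from v_R²t² + 2D_R t − x² = 0: t = (√(D_R² + v_R²x²) − D_R)/v_R².
√(D_R² + v_R²x²) = √(0.06528² + 0.07834² × 22.4²) = 1.756; v_R² = 0.006137.
t = (1.756 − 0.06528)/0.006137 = 275 days.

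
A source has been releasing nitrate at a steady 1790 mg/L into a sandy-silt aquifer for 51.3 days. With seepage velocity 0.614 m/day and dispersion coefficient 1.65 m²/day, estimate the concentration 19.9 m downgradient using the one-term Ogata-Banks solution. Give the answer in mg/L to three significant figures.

1460 mg/L

For a continuous step input, C/C₀ ≈ ½·erfc((x−vt)/(2√(Dt))).
vt = 0.614 × 51.3 = 31.4982 m and 2√(Dt) = 2√(1.65 × 51.3) = 18.40 m.
Argument (x−vt)/(2√(Dt)) = (19.9 − 31.4982)/18.40 = -0.6303; ½·erfc(-0.6303) = 0.8136.
C = 1790 × 0.8136 = 1460 mg/L.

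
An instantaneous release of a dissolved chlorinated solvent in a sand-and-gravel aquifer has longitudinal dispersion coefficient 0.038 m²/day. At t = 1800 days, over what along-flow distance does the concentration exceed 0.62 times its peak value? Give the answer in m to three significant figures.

22.9 m

The plume is Gaussian with σ = √(2Dt) = √(2 × 0.038 × 1800) = 11.70 m.
C/C_peak = exp(−Δx²/(2σ²)) = 0.62 ⇒ Δx = σ·√(−2 ln 0.62) = 11.70 × 0.9778 = 11.44 m.
Width = 2Δx = 22.9 m.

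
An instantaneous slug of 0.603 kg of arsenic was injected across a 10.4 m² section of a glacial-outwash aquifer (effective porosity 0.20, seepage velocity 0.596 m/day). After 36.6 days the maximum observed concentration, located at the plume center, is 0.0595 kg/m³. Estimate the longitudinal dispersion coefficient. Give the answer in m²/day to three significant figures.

At the plume center C_max = M/(n_e·A·√(4πDt)), so D = M²/(4πt·(n_e·A·C_max)²).
n_e·A·C_max = 0.20 × 10.4 × 0.0595 = 0.1238 kg/m.
D = 0.603²/(4π × 36.6 × 0.1238²) = 0.0516 m²/day.

0.0516 m²/day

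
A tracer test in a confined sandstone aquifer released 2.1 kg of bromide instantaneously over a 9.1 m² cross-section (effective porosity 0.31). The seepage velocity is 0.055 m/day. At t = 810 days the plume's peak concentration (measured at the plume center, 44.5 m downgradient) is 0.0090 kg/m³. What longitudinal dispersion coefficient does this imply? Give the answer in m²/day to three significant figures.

0.672 m²/day

At the plume center C_max = M/(n_e·A·√(4πDt)), so D = M²/(4πt·(n_e·A·C_max)²).
n_e·A·C_max = 0.31 × 9.1 × 0.0090 = 0.02539 kg/m.
D = 2.1²/(4π × 810 × 0.02539²) = 0.672 m²/day.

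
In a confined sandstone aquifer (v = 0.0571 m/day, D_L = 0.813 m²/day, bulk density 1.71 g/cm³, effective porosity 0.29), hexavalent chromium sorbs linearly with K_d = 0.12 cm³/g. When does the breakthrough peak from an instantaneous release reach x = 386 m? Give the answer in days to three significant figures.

Retardation factor R = 1 + ρ_b·K_d/n = 1 + 1.71 × 0.12/0.29 = 1.708.
Sorption retards both mechanisms: v_R = v/R = 0.03343 m/day, D_R = D/R = 0.4760 m²/day.
Peak time from v_R²t² + 2D_R t − x² = 0: t = (√(D_R² + v_R²x²) − D_R)/v_R².
√(D_R² + v_R²x²) = √(0.4760² + 0.03343² × 386²) = 12.91; v_R² = 0.001118.
t = (12.91 − 0.4760)/0.001118 = 11100 days.

11100 days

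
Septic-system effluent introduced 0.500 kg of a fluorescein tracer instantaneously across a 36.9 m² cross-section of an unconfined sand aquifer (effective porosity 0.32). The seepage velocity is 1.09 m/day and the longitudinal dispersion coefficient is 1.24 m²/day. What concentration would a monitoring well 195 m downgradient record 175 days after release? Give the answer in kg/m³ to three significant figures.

For an instantaneous plane source, C(x,t) = M/(n_e·A·√(4πDt)) · exp(−(x−vt)²/(4Dt)), with n_e·A the pore (flow) area.
Plume center vt = 1.09 × 175 = 190.75 m, so the well at 195 m is 4.25 m downgradient of the peak.
√(4πDt) = 52.22 m, giving peak height M/(n_e·A·√(4πDt)) = 0.500/(0.32 × 36.9 × 52.22) = 0.0008109 kg/m³.
(x−vt)²/(4Dt) = (4.25)²/(4 × 1.24 × 175) = 0.02081; exp(−0.02081) = 0.9794.
C = 0.0008109 × 0.9794 = 0.000794 kg/m³.

0.000794 kg/m³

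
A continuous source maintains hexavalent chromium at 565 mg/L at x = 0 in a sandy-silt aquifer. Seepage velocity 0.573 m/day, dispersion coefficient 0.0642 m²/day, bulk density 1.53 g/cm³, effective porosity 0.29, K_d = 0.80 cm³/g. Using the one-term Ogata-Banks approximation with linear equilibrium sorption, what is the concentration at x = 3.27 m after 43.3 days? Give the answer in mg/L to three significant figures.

522 mg/L

Retardation factor R = 1 + ρ_b·K_d/n = 1 + 1.53 × 0.80/0.29 = 5.221.
Sorption retards both mechanisms: v_R = v/R = 0.1097 m/day, D_R = D/R = 0.01230 m²/day.
v_R·t = 0.1097 × 43.3 = 4.75001 m; 2√(D_R t) = 1.460 m; argument = (3.27 − 4.75001)/1.460 = -1.014.
C = C₀ × ½·erfc(-1.014) = 565 × 0.9242 = 522 mg/L.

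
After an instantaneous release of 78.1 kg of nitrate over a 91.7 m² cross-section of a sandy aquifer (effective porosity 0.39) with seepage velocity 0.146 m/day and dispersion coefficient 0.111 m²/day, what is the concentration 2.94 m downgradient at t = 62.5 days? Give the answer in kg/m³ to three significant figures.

0.0589 kg/m³

For an instantaneous plane source, C(x,t) = M/(n_e·A·√(4πDt)) · exp(−(x−vt)²/(4Dt)), with n_e·A the pore (flow) area.
Plume center vt = 0.146 × 62.5 = 9.125 m, so the well at 2.94 m is 6.185 m upgradient of the peak.
√(4πDt) = 9.337 m, giving peak height M/(n_e·A·√(4πDt)) = 78.1/(0.39 × 91.7 × 9.337) = 0.2339 kg/m³.
(x−vt)²/(4Dt) = (-6.185)²/(4 × 0.111 × 62.5) = 1.379; exp(−1.379) = 0.2518.
C = 0.2339 × 0.2518 = 0.0589 kg/m³.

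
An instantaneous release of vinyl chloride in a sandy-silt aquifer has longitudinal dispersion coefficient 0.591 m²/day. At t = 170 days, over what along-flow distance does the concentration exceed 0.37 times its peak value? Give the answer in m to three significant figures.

The plume is Gaussian with σ = √(2Dt) = √(2 × 0.591 × 170) = 14.18 m.
C/C_peak = exp(−Δx²/(2σ²)) = 0.37 ⇒ Δx = σ·√(−2 ln 0.37) = 14.18 × 1.410 = 19.99 m.
Width = 2Δx = 40.0 m.

40.0 m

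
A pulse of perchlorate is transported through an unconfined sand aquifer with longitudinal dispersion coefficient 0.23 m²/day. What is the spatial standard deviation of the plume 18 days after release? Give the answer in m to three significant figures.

Dispersive spreading gives a Gaussian with σ² = 2Dt; advection only shifts the center.
σ = √(2 × 0.23 × 18) = 2.88 m.

2.88 m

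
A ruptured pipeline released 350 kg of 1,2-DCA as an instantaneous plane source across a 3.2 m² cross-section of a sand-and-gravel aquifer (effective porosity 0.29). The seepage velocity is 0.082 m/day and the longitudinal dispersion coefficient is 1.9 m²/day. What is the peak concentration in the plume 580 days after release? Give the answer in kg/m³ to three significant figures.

3.20 kg/m³

The peak of an instantaneous 1D plume sits at x = vt; there the Gaussian factor is 1 and C_max = M/(n_e·A·√(4πDt)), where n_e·A is the pore area the mass is dissolved in.
√(4πDt) = √(4π × 1.9 × 580) = 117.7 m, so C_max = 350/(0.29 × 3.2 × 117.7) = 3.20 kg/m³.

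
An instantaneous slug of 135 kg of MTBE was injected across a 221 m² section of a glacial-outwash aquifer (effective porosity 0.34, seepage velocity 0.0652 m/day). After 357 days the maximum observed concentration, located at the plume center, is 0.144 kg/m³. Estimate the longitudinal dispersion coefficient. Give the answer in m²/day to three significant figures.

0.0347 m²/day

At the plume center C_max = M/(n_e·A·√(4πDt)), so D = M²/(4πt·(n_e·A·C_max)²).
n_e·A·C_max = 0.34 × 221 × 0.144 = 10.82 kg/m.
D = 135²/(4π × 357 × 10.82²) = 0.0347 m²/day.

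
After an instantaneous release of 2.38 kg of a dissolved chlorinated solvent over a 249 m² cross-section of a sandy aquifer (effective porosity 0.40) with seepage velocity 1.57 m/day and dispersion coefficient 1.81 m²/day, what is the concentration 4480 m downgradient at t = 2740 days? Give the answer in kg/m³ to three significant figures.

1.93e-05 kg/m³

For an instantaneous plane source, C(x,t) = M/(n_e·A·√(4πDt)) · exp(−(x−vt)²/(4Dt)), with n_e·A the pore (flow) area.
Plume center vt = 1.57 × 2740 = 4301.8 m, so the well at 4480 m is 178.2 m downgradient of the peak.
√(4πDt) = 249.6 m, giving peak height M/(n_e·A·√(4πDt)) = 2.38/(0.40 × 249 × 249.6) = 9.574e-05 kg/m³.
(x−vt)²/(4Dt) = (178.2)²/(4 × 1.81 × 2740) = 1.601; exp(−1.601) = 0.2017.
C = 9.574e-05 × 0.2017 = 1.93e-05 kg/m³.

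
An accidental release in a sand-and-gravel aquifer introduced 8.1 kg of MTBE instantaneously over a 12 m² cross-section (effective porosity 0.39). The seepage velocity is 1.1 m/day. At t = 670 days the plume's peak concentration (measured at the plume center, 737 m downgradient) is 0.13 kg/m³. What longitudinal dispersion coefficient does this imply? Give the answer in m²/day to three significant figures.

At the plume center C_max = M/(n_e·A·√(4πDt)), so D = M²/(4πt·(n_e·A·C_max)²).
n_e·A·C_max = 0.39 × 12 × 0.13 = 0.6084 kg/m.
D = 8.1²/(4π × 670 × 0.6084²) = 0.0211 m²/day.

0.0211 m²/day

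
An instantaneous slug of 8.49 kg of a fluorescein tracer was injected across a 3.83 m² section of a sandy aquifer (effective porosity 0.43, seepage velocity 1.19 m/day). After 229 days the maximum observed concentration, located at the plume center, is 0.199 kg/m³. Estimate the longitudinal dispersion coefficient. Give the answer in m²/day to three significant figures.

At the plume center C_max = M/(n_e·A·√(4πDt)), so D = M²/(4πt·(n_e·A·C_max)²).
n_e·A·C_max = 0.43 × 3.83 × 0.199 = 0.3277 kg/m.
D = 8.49²/(4π × 229 × 0.3277²) = 0.233 m²/day.

0.233 m²/day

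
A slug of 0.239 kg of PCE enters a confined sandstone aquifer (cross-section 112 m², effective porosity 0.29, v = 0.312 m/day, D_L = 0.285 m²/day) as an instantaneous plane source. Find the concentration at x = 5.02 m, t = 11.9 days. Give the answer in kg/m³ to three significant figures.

For an instantaneous plane source, C(x,t) = M/(n_e·A·√(4πDt)) · exp(−(x−vt)²/(4Dt)), with n_e·A the pore (flow) area.
Plume center vt = 0.312 × 11.9 = 3.7128 m, so the well at 5.02 m is 1.3072 m downgradient of the peak.
√(4πDt) = 6.528 m, giving peak height M/(n_e·A·√(4πDt)) = 0.239/(0.29 × 112 × 6.528) = 0.001127 kg/m³.
(x−vt)²/(4Dt) = (1.3072)²/(4 × 0.285 × 11.9) = 0.1260; exp(−0.1260) = 0.8816.
C = 0.001127 × 0.8816 = 0.000994 kg/m³.

0.000994 kg/m³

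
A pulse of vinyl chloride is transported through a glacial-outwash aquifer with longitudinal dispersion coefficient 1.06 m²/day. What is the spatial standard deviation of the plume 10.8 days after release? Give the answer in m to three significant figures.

Dispersive spreading gives a Gaussian with σ² = 2Dt; advection only shifts the center.
σ = √(2 × 1.06 × 10.8) = 4.78 m.

4.78 m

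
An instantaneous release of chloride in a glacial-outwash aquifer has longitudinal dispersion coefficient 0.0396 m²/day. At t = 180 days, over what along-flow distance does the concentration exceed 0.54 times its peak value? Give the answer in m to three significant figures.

The plume is Gaussian with σ = √(2Dt) = √(2 × 0.0396 × 180) = 3.776 m.
C/C_peak = exp(−Δx²/(2σ²)) = 0.54 ⇒ Δx = σ·√(−2 ln 0.54) = 3.776 × 1.110 = 4.191 m.
Width = 2Δx = 8.38 m.

8.38 m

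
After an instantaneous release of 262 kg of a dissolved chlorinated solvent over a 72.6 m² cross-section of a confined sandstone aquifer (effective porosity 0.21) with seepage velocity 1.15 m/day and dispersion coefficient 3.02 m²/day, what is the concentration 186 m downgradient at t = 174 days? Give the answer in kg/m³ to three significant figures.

0.192 kg/m³

For an instantaneous plane source, C(x,t) = M/(n_e·A·√(4πDt)) · exp(−(x−vt)²/(4Dt)), with n_e·A the pore (flow) area.
Plume center vt = 1.15 × 174 = 200.1 m, so the well at 186 m is 14.1 m upgradient of the peak.
√(4πDt) = 81.26 m, giving peak height M/(n_e·A·√(4πDt)) = 262/(0.21 × 72.6 × 81.26) = 0.2115 kg/m³.
(x−vt)²/(4Dt) = (-14.1)²/(4 × 3.02 × 174) = 0.09458; exp(−0.09458) = 0.9098.
C = 0.2115 × 0.9098 = 0.192 kg/m³.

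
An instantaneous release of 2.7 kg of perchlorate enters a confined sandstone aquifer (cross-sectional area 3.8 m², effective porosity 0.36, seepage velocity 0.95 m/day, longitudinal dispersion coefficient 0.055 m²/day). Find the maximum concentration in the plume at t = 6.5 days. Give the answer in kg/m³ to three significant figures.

0.931 kg/m³

The peak of an instantaneous 1D plume sits at x = vt; there the Gaussian factor is 1 and C_max = M/(n_e·A·√(4πDt)), where n_e·A is the pore area the mass is dissolved in.
√(4πDt) = √(4π × 0.055 × 6.5) = 2.120 m, so C_max = 2.7/(0.36 × 3.8 × 2.120) = 0.931 kg/m³.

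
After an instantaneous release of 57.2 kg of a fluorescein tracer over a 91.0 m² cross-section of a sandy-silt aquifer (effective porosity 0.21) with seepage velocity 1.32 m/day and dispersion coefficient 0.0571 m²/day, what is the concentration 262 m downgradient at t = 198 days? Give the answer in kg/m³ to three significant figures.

For an instantaneous plane source, C(x,t) = M/(n_e·A·√(4πDt)) · exp(−(x−vt)²/(4Dt)), with n_e·A the pore (flow) area.
Plume center vt = 1.32 × 198 = 261.36 m, so the well at 262 m is 0.64 m downgradient of the peak.
√(4πDt) = 11.92 m, giving peak height M/(n_e·A·√(4πDt)) = 57.2/(0.21 × 91.0 × 11.92) = 0.2511 kg/m³.
(x−vt)²/(4Dt) = (0.64)²/(4 × 0.0571 × 198) = 0.009057; exp(−0.009057) = 0.9910.
C = 0.2511 × 0.9910 = 0.249 kg/m³.

0.249 kg/m³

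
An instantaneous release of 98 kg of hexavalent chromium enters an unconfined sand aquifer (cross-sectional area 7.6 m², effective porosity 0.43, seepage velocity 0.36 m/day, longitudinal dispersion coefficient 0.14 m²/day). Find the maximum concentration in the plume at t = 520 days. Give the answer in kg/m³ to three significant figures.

The peak of an instantaneous 1D plume sits at x = vt; there the Gaussian factor is 1 and C_max = M/(n_e·A·√(4πDt)), where n_e·A is the pore area the mass is dissolved in.
√(4πDt) = √(4π × 0.14 × 520) = 30.25 m, so C_max = 98/(0.43 × 7.6 × 30.25) = 0.991 kg/m³.

0.991 kg/m³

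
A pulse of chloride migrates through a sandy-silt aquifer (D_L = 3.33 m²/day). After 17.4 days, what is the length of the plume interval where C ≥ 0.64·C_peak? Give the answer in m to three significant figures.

20.3 m

The plume is Gaussian with σ = √(2Dt) = √(2 × 3.33 × 17.4) = 10.76 m.
C/C_peak = exp(−Δx²/(2σ²)) = 0.64 ⇒ Δx = σ·√(−2 ln 0.64) = 10.76 × 0.9448 = 10.17 m.
Width = 2Δx = 20.3 m.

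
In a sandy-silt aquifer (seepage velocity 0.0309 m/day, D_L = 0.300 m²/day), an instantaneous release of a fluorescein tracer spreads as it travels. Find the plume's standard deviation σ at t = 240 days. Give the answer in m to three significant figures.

Dispersive spreading gives a Gaussian with σ² = 2Dt; advection only shifts the center.
σ = √(2 × 0.300 × 240) = 12.0 m.

12.0 m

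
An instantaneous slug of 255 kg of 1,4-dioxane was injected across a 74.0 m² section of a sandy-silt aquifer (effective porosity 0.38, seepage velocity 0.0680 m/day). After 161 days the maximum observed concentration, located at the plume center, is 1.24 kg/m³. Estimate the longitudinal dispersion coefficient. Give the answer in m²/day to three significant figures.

At the plume center C_max = M/(n_e·A·√(4πDt)), so D = M²/(4πt·(n_e·A·C_max)²).
n_e·A·C_max = 0.38 × 74.0 × 1.24 = 34.87 kg/m.
D = 255²/(4π × 161 × 34.87²) = 0.0264 m²/day.

0.0264 m²/day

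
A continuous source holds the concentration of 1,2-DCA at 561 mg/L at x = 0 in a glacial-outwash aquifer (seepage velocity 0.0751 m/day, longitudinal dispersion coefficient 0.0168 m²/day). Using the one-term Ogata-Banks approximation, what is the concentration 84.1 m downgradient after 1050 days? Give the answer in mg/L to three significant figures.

For a continuous step input, C/C₀ ≈ ½·erfc((x−vt)/(2√(Dt))).
vt = 0.0751 × 1050 = 78.855 m and 2√(Dt) = 2√(0.0168 × 1050) = 8.400 m.
Argument (x−vt)/(2√(Dt)) = (84.1 − 78.855)/8.400 = 0.6244; ½·erfc(0.6244) = 0.1886.
C = 561 × 0.1886 = 106 mg/L.

106 mg/L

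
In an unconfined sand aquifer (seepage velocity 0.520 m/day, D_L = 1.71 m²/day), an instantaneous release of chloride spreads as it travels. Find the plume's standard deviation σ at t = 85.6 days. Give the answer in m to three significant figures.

Dispersive spreading gives a Gaussian with σ² = 2Dt; advection only shifts the center.
σ = √(2 × 1.71 × 85.6) = 17.1 m.

17.1 m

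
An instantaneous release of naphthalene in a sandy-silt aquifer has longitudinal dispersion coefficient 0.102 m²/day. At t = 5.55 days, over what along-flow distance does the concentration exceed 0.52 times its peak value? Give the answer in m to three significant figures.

2.43 m

The plume is Gaussian with σ = √(2Dt) = √(2 × 0.102 × 5.55) = 1.064 m.
C/C_peak = exp(−Δx²/(2σ²)) = 0.52 ⇒ Δx = σ·√(−2 ln 0.52) = 1.064 × 1.144 = 1.217 m.
Width = 2Δx = 2.43 m.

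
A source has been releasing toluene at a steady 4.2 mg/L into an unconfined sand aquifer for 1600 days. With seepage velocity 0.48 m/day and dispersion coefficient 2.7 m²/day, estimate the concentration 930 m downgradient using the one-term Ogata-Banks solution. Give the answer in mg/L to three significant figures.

0.171 mg/L

For a continuous step input, C/C₀ ≈ ½·erfc((x−vt)/(2√(Dt))).
vt = 0.48 × 1600 = 768 m and 2√(Dt) = 2√(2.7 × 1600) = 131.5 m.
Argument (x−vt)/(2√(Dt)) = (930 − 768)/131.5 = 1.232; ½·erfc(1.232) = 0.04073.
C = 4.2 × 0.04073 = 0.171 mg/L.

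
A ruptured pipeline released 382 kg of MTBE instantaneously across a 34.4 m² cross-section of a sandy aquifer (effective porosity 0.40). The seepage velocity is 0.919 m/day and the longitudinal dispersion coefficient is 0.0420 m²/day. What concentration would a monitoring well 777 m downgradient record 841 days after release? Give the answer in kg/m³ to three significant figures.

1.17 kg/m³

For an instantaneous plane source, C(x,t) = M/(n_e·A·√(4πDt)) · exp(−(x−vt)²/(4Dt)), with n_e·A the pore (flow) area.
Plume center vt = 0.919 × 841 = 772.879 m, so the well at 777 m is 4.121 m downgradient of the peak.
√(4πDt) = 21.07 m, giving peak height M/(n_e·A·√(4πDt)) = 382/(0.40 × 34.4 × 21.07) = 1.318 kg/m³.
(x−vt)²/(4Dt) = (4.121)²/(4 × 0.0420 × 841) = 0.1202; exp(−0.1202) = 0.8867.
C = 1.318 × 0.8867 = 1.17 kg/m³.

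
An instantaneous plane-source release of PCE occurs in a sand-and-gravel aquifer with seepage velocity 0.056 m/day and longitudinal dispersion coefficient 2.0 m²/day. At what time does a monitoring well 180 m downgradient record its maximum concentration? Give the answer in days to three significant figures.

2640 days

For the 1D instantaneous-source solution, setting ∂C/∂t = 0 at fixed x gives v²t² + 2Dt − x² = 0, so t = (√(D² + v²x²) − D)/v².
√(D² + v²x²) = √(2.0² + 0.056² × 180²) = 10.28; v² = 0.003136.
t = (10.28 − 2.0)/0.003136 = 2640 days (vs. the pure-advection estimate x/v = 3210 d).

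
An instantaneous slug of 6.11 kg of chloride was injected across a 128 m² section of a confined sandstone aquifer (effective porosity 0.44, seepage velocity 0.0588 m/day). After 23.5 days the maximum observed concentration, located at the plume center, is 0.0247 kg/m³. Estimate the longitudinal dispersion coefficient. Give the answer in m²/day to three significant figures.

0.0653 m²/day

At the plume center C_max = M/(n_e·A·√(4πDt)), so D = M²/(4πt·(n_e·A·C_max)²).
n_e·A·C_max = 0.44 × 128 × 0.0247 = 1.391 kg/m.
D = 6.11²/(4π × 23.5 × 1.391²) = 0.0653 m²/day.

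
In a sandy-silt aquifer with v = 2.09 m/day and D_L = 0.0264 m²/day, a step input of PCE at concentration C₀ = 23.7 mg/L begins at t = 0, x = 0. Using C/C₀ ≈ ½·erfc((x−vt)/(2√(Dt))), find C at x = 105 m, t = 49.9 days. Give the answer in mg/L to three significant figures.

7.85 mg/L

For a continuous step input, C/C₀ ≈ ½·erfc((x−vt)/(2√(Dt))).
vt = 2.09 × 49.9 = 104.291 m and 2√(Dt) = 2√(0.0264 × 49.9) = 2.296 m.
Argument (x−vt)/(2√(Dt)) = (105 − 104.291)/2.296 = 0.3088; ½·erfc(0.3088) = 0.3312.
C = 23.7 × 0.3312 = 7.85 mg/L.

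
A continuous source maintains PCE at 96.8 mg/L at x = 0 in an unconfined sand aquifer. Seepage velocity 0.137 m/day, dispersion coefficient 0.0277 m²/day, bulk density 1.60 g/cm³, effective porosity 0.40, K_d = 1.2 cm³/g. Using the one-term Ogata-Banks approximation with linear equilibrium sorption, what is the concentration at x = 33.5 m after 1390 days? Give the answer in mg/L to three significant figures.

41.4 mg/L

Retardation factor R = 1 + ρ_b·K_d/n = 1 + 1.60 × 1.2/0.40 = 5.800.
Sorption retards both mechanisms: v_R = v/R = 0.02362 m/day, D_R = D/R = 0.004776 m²/day.
v_R·t = 0.02362 × 1390 = 32.8318 m; 2√(D_R t) = 5.153 m; argument = (33.5 − 32.8318)/5.153 = 0.1297.
C = C₀ × ½·erfc(0.1297) = 96.8 × 0.4272 = 41.4 mg/L.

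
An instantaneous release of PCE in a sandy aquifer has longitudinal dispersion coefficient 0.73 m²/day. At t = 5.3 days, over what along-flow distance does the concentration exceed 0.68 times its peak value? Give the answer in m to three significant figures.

The plume is Gaussian with σ = √(2Dt) = √(2 × 0.73 × 5.3) = 2.782 m.
C/C_peak = exp(−Δx²/(2σ²)) = 0.68 ⇒ Δx = σ·√(−2 ln 0.68) = 2.782 × 0.8783 = 2.443 m.
Width = 2Δx = 4.89 m.

4.89 m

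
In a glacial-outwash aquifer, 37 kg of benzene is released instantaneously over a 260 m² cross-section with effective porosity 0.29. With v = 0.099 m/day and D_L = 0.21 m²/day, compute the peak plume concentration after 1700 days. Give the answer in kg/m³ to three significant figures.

The peak of an instantaneous 1D plume sits at x = vt; there the Gaussian factor is 1 and C_max = M/(n_e·A·√(4πDt)), where n_e·A is the pore area the mass is dissolved in.
√(4πDt) = √(4π × 0.21 × 1700) = 66.98 m, so C_max = 37/(0.29 × 260 × 66.98) = 0.00733 kg/m³.

0.00733 kg/m³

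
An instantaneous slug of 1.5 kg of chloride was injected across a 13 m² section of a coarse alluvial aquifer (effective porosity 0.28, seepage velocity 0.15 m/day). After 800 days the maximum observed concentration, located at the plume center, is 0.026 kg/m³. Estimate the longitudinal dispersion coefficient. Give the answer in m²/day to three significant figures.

0.0250 m²/day

At the plume center C_max = M/(n_e·A·√(4πDt)), so D = M²/(4πt·(n_e·A·C_max)²).
n_e·A·C_max = 0.28 × 13 × 0.026 = 0.09464 kg/m.
D = 1.5²/(4π × 800 × 0.09464²) = 0.0250 m²/day.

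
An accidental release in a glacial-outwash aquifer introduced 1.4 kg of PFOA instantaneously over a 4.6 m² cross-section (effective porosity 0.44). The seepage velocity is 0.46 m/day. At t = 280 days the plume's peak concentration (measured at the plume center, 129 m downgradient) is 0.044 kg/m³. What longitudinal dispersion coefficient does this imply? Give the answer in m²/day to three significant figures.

0.0702 m²/day

At the plume center C_max = M/(n_e·A·√(4πDt)), so D = M²/(4πt·(n_e·A·C_max)²).
n_e·A·C_max = 0.44 × 4.6 × 0.044 = 0.08906 kg/m.
D = 1.4²/(4π × 280 × 0.08906²) = 0.0702 m²/day.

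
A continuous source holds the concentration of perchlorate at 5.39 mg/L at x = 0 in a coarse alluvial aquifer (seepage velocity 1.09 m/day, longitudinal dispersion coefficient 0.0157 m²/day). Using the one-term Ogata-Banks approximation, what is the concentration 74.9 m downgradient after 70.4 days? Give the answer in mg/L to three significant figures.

For a continuous step input, C/C₀ ≈ ½·erfc((x−vt)/(2√(Dt))).
vt = 1.09 × 70.4 = 76.736 m and 2√(Dt) = 2√(0.0157 × 70.4) = 2.103 m.
Argument (x−vt)/(2√(Dt)) = (74.9 − 76.736)/2.103 = -0.8730; ½·erfc(-0.8730) = 0.8915.
C = 5.39 × 0.8915 = 4.81 mg/L.

4.81 mg/L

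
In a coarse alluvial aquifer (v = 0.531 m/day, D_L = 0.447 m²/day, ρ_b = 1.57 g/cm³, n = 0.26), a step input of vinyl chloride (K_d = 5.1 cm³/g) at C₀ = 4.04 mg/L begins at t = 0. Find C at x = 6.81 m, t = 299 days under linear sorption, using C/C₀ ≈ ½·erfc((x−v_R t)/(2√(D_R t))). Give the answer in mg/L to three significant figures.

Retardation factor R = 1 + ρ_b·K_d/n = 1 + 1.57 × 5.1/0.26 = 31.80.
Sorption retards both mechanisms: v_R = v/R = 0.01670 m/day, D_R = D/R = 0.01406 m²/day.
v_R·t = 0.01670 × 299 = 4.9933 m; 2√(D_R t) = 4.101 m; argument = (6.81 − 4.9933)/4.101 = 0.4430.
C = C₀ × ½·erfc(0.4430) = 4.04 × 0.2655 = 1.07 mg/L.

1.07 mg/L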